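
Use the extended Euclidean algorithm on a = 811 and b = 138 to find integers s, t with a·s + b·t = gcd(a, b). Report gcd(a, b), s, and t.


Euclidean algorithm on (811, 138) — divide until remainder is 0:
  811 = 5 · 138 + 121
  138 = 1 · 121 + 17
  121 = 7 · 17 + 2
  17 = 8 · 2 + 1
  2 = 2 · 1 + 0
gcd(811, 138) = 1.
Track Bezout coefficients alongside the remainders: start with r₀ = 811 = a·1 + b·0 (s = 1, t = 0) and r₁ = 138 = a·0 + b·1 (s = 0, t = 1); each new remainder r_{k+1} = r_{k-1} − q_k·r_k inherits s_{k+1} = s_{k-1} − q_k·s_k, t_{k+1} = t_{k-1} − q_k·t_k, so r_k = a·s_k + b·t_k at every step:
  q = 5: r = 121, s = 1 − 5·0 = 1, t = 0 − 5·1 = -5  (check: 811·1 + 138·(-5) = 121)
  q = 1: r = 17, s = 0 − 1·1 = -1, t = 1 − 1·(-5) = 6  (check: 811·(-1) + 138·6 = 17)
  q = 7: r = 2, s = 1 − 7·(-1) = 8, t = -5 − 7·6 = -47  (check: 811·8 + 138·(-47) = 2)
  q = 8: r = 1, s = -1 − 8·8 = -65, t = 6 − 8·(-47) = 382  (check: 811·(-65) + 138·382 = 1)
The row with r = 1 (the gcd) gives the Bezout coefficients s = -65, t = 382.
Result: 811 · (-65) + 138 · (382) = 1.

gcd(811, 138) = 1; s = -65, t = 382 (check: 811·(-65) + 138·382 = 1).


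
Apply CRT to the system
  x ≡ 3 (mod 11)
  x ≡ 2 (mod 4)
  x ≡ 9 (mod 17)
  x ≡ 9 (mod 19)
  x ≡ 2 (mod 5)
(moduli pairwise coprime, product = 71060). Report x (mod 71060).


Product of moduli M = 11 · 4 · 17 · 19 · 5 = 71060.
Merge one congruence at a time:
  Start: x ≡ 3 (mod 11).
  Combine with x ≡ 2 (mod 4); new modulus lcm = 44.
    Write x = 3 + 11·t and substitute into x ≡ 2 (mod 4): 11·t ≡ 2 − 3 = -1 (mod 4).
    Reduce coefficients mod 4: 3·t ≡ 3 (mod 4).
    The inverse of 3 mod 4 is 3 (since 3·3 = 9 = 2·4 + 1), so t ≡ 3·3 = 9 ≡ 1 (mod 4).
    Then x = 3 + 11·1 = 14, valid modulo lcm(11, 4) = 44: x ≡ 14 (mod 44).
  Combine with x ≡ 9 (mod 17); new modulus lcm = 748.
    Write x = 14 + 44·t and substitute into x ≡ 9 (mod 17): 44·t ≡ 9 − 14 = -5 (mod 17).
    Reduce coefficients mod 17: 10·t ≡ 12 (mod 17).
    The inverse of 10 mod 17 is 12 (since 10·12 = 120 = 7·17 + 1), so t ≡ 12·12 = 144 ≡ 8 (mod 17).
    Then x = 14 + 44·8 = 366, valid modulo lcm(44, 17) = 748: x ≡ 366 (mod 748).
  Combine with x ≡ 9 (mod 19); new modulus lcm = 14212.
    Write x = 366 + 748·t and substitute into x ≡ 9 (mod 19): 748·t ≡ 9 − 366 = -357 (mod 19).
    Reduce coefficients mod 19: 7·t ≡ 4 (mod 19).
    The inverse of 7 mod 19 is 11 (since 7·11 = 77 = 4·19 + 1), so t ≡ 11·4 = 44 ≡ 6 (mod 19).
    Then x = 366 + 748·6 = 4854, valid modulo lcm(748, 19) = 14212: x ≡ 4854 (mod 14212).
  Combine with x ≡ 2 (mod 5); new modulus lcm = 71060.
    Write x = 4854 + 14212·t and substitute into x ≡ 2 (mod 5): 14212·t ≡ 2 − 4854 = -4852 (mod 5).
    Reduce coefficients mod 5: 2·t ≡ 3 (mod 5).
    The inverse of 2 mod 5 is 3 (since 2·3 = 6 = 1·5 + 1), so t ≡ 3·3 = 9 ≡ 4 (mod 5).
    Then x = 4854 + 14212·4 = 61702, valid modulo lcm(14212, 5) = 71060: x ≡ 61702 (mod 71060).
Verify against each original: 61702 mod 11 = 3, 61702 mod 4 = 2, 61702 mod 17 = 9, 61702 mod 19 = 9, 61702 mod 5 = 2.

x ≡ 61702 (mod 71060).


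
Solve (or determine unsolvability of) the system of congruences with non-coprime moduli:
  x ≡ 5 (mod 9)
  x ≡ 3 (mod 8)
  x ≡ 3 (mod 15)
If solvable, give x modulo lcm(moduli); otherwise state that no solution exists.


Moduli 9, 8, 15 are not pairwise coprime, so CRT works modulo lcm(m_i) when all pairwise compatibility conditions hold.
Pairwise compatibility: gcd(m_i, m_j) must divide a_i - a_j for every pair.
Merge one congruence at a time:
  Start: x ≡ 5 (mod 9).
  Combine with x ≡ 3 (mod 8): gcd(9, 8) = 1; 3 - 5 = -2, which IS divisible by 1, so compatible.
    Write x = 5 + 9·t and substitute into x ≡ 3 (mod 8): 9·t ≡ 3 − 5 = -2 (mod 8).
    Reduce coefficients mod 8: 1·t ≡ 6 (mod 8).
    So t ≡ 6 (mod 8).
    Then x = 5 + 9·6 = 59, valid modulo lcm(9, 8) = 72: x ≡ 59 (mod 72).
  Combine with x ≡ 3 (mod 15): gcd(72, 15) = 3, and 3 - 59 = -56 is NOT divisible by 3.
    ⇒ system is inconsistent (no integer solution).

No solution (the system is inconsistent).


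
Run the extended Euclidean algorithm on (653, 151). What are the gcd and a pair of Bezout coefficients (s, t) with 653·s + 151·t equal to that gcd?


Euclidean algorithm on (653, 151) — divide until remainder is 0:
  653 = 4 · 151 + 49
  151 = 3 · 49 + 4
  49 = 12 · 4 + 1
  4 = 4 · 1 + 0
gcd(653, 151) = 1.
Track Bezout coefficients alongside the remainders: start with r₀ = 653 = a·1 + b·0 (s = 1, t = 0) and r₁ = 151 = a·0 + b·1 (s = 0, t = 1); each new remainder r_{k+1} = r_{k-1} − q_k·r_k inherits s_{k+1} = s_{k-1} − q_k·s_k, t_{k+1} = t_{k-1} − q_k·t_k, so r_k = a·s_k + b·t_k at every step:
  q = 4: r = 49, s = 1 − 4·0 = 1, t = 0 − 4·1 = -4  (check: 653·1 + 151·(-4) = 49)
  q = 3: r = 4, s = 0 − 3·1 = -3, t = 1 − 3·(-4) = 13  (check: 653·(-3) + 151·13 = 4)
  q = 12: r = 1, s = 1 − 12·(-3) = 37, t = -4 − 12·13 = -160  (check: 653·37 + 151·(-160) = 1)
The row with r = 1 (the gcd) gives the Bezout coefficients s = 37, t = -160.
Result: 653 · (37) + 151 · (-160) = 1.

gcd(653, 151) = 1; s = 37, t = -160 (check: 653·37 + 151·(-160) = 1).


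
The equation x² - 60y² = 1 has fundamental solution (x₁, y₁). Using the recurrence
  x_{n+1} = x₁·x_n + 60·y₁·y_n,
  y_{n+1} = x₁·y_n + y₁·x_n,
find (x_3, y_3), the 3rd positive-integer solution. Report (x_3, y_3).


Step 1: Find the fundamental solution (x₁, y₁) of x² - 60y² = 1.
  Expand √60 as a continued fraction. a₀ = ⌊√60⌋ = 7; iterate m_{k+1} = d_k·a_k − m_k, d_{k+1} = (60 − m_{k+1}²)/d_k, a_{k+1} = ⌊(a₀ + m_{k+1})/d_{k+1}⌋ (starting m₀ = 0, d₀ = 1), with convergents p_k = a_k·p_{k-1} + p_{k-2}, q_k = a_k·q_{k-1} + q_{k-2} (p₋₁ = 1, q₋₁ = 0):
  k = 0: a₀ = 7; p₀/q₀ = 7/1; p₀² − 60·q₀² = 49 − 60 = -11.
  k = 1: m = 7, d = 11, a = ⌊(7 + 7)/11⌋ = 1; p/q = (1·7 + 1)/(1·1 + 0) = 8/1; p² − 60·q² = 64 − 60 = 4.
  k = 2: m = 4, d = 4, a = ⌊(7 + 4)/4⌋ = 2; p/q = (2·8 + 7)/(2·1 + 1) = 23/3; p² − 60·q² = 529 − 540 = -11.
  k = 3: m = 4, d = 11, a = ⌊(7 + 4)/11⌋ = 1; p/q = (1·23 + 8)/(1·3 + 1) = 31/4; p² − 60·q² = 961 − 960 = 1.
  The first convergent with p² − 60·q² = 1 gives the fundamental solution (x₁, y₁) = (31, 4).
Step 2: Apply the recurrence (x_{n+1}, y_{n+1}) = (x₁x_n + 60y₁y_n, x₁y_n + y₁x_n) repeatedly.
  From (x_1, y_1) = (31, 4): x_2 = 31·31 + 60·4·4 = 1921; y_2 = 31·4 + 4·31 = 248.
  From (x_2, y_2) = (1921, 248): x_3 = 31·1921 + 60·4·248 = 119071; y_3 = 31·248 + 4·1921 = 15372.
Step 3: Verify x_3² - 60·y_3² = 14177903041 - 14177903040 = 1 (should be 1). ✓

(x_1, y_1) = (31, 4); (x_3, y_3) = (119071, 15372).


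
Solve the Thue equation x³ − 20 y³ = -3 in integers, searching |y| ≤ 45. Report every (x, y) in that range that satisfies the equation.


The equation is x³ - 20y³ = -3. For fixed y, x³ = 20·y³ − 3, so a solution requires the RHS to be a perfect cube.
Strategy: iterate y from -45 to 45, compute RHS = 20·y³ − 3, and check whether it is a (positive or negative) perfect cube.
Check small values of y:
  y = 0: RHS = -3 is not a perfect cube.
  y = 1: RHS = 17 is not a perfect cube.
  y = -1: RHS = -23 is not a perfect cube.
  y = 2: RHS = 157 is not a perfect cube.
  y = -2: RHS = -163 is not a perfect cube.
  y = 3: RHS = 537 is not a perfect cube.
  y = -3: RHS = -543 is not a perfect cube.
Continuing the search up to |y| = 45 finds no solutions either.
No (x, y) in the scanned range satisfies the equation.

No integer solutions with |y| ≤ 45.


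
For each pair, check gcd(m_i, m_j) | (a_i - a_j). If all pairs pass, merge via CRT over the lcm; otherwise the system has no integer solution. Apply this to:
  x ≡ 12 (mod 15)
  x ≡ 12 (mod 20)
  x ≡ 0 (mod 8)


Moduli 15, 20, 8 are not pairwise coprime, so CRT works modulo lcm(m_i) when all pairwise compatibility conditions hold.
Pairwise compatibility: gcd(m_i, m_j) must divide a_i - a_j for every pair.
Merge one congruence at a time:
  Start: x ≡ 12 (mod 15).
  Combine with x ≡ 12 (mod 20): gcd(15, 20) = 5; 12 - 12 = 0, which IS divisible by 5, so compatible.
    Write x = 12 + 15·t and substitute into x ≡ 12 (mod 20): 15·t ≡ 12 − 12 = 0 (mod 20).
    Divide the congruence (and modulus) by g = 5: 3·t ≡ 0 (mod 4).
    The inverse of 3 mod 4 is 3 (since 3·3 = 9 = 2·4 + 1), so t ≡ 3·0 = 0 ≡ 0 (mod 4).
    Then x = 12 + 15·0 = 12, valid modulo lcm(15, 20) = 60: x ≡ 12 (mod 60).
  Combine with x ≡ 0 (mod 8): gcd(60, 8) = 4; 0 - 12 = -12, which IS divisible by 4, so compatible.
    Write x = 12 + 60·t and substitute into x ≡ 0 (mod 8): 60·t ≡ 0 − 12 = -12 (mod 8).
    Divide the congruence (and modulus) by g = 4: 15·t ≡ -3 (mod 2).
    Reduce coefficients mod 2: 1·t ≡ 1 (mod 2).
    So t ≡ 1 (mod 2).
    Then x = 12 + 60·1 = 72, valid modulo lcm(60, 8) = 120: x ≡ 72 (mod 120).
Verify: 72 mod 15 = 12, 72 mod 20 = 12, 72 mod 8 = 0.

x ≡ 72 (mod 120).


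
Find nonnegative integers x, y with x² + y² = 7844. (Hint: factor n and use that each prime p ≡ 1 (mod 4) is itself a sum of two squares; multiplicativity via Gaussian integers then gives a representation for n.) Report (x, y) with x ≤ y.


Step 1: Factor n = 7844 = 2^2 · 37 · 53.
Step 2: Check the mod-4 condition on each prime factor: 2 = 2 (special); 37 ≡ 1 (mod 4), exponent 1; 53 ≡ 1 (mod 4), exponent 1.
All primes ≡ 3 (mod 4) appear to even exponent (or don't appear), so by the two-squares theorem n IS expressible as a sum of two squares.
Step 3: Build a representation. Group n = k² · m with k = 2 and m = 37 · 53 = 1961 (a product of primes ≡ 1 (mod 4)); a representation of m scales to one of n via (k·x)² + (k·y)² = k²(x² + y²). Each prime p ≡ 1 (mod 4) is itself a sum of two squares; find a² by testing p − a² for a perfect square:
  37: 37 − 1² = 36 = 6² ⇒ 37 = 1² + 6².
  53: 53 − 1² = 52, 53 − 2² = 49 = 7² ⇒ 53 = 2² + 7².
  Combine using the Brahmagupta–Fibonacci identity (a² + b²)(c² + d²) = (ac − bd)² + (ad + bc)² = (ac + bd)² + (ad − bc)²:
  37 · 53 = 1961: from (1² + 6²)(2² + 7²), take (1·2 − 6·7, 1·7 + 6·2) = (2 − 42, 7 + 12) = (-40, 19); dropping signs (only squares matter) gives (40, 19); check 40² + 19² = 1600 + 361 = 1961 ✓.
  Scale by k = 2: (2·40, 2·19) = (80, 38).
Step 4: Order so x ≤ y and verify: 38² + 80² = 1444 + 6400 = 7844 = n. ✓

n = 7844 = 38² + 80² (one valid representation with x ≤ y).


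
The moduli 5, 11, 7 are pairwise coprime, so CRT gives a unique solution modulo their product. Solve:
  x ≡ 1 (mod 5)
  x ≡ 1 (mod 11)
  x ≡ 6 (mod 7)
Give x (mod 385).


Moduli 5, 11, 7 are pairwise coprime; by CRT there is a unique solution modulo M = 5 · 11 · 7 = 385.
Solve pairwise, accumulating the modulus:
  Start with x ≡ 1 (mod 5).
  Combine with x ≡ 1 (mod 11): since gcd(5, 11) = 1, we get a unique residue mod 55.
    Write x = 1 + 5·t and substitute into x ≡ 1 (mod 11): 5·t ≡ 1 − 1 = 0 (mod 11).
    The inverse of 5 mod 11 is 9 (since 5·9 = 45 = 4·11 + 1), so t ≡ 9·0 = 0 ≡ 0 (mod 11).
    Then x = 1 + 5·0 = 1, valid modulo lcm(5, 11) = 55: x ≡ 1 (mod 55).
  Combine with x ≡ 6 (mod 7): since gcd(55, 7) = 1, we get a unique residue mod 385.
    Write x = 1 + 55·t and substitute into x ≡ 6 (mod 7): 55·t ≡ 6 − 1 = 5 (mod 7).
    Reduce coefficients mod 7: 6·t ≡ 5 (mod 7).
    The inverse of 6 mod 7 is 6 (since 6·6 = 36 = 5·7 + 1), so t ≡ 6·5 = 30 ≡ 2 (mod 7).
    Then x = 1 + 55·2 = 111, valid modulo lcm(55, 7) = 385: x ≡ 111 (mod 385).
Verify: 111 mod 5 = 1 ✓, 111 mod 11 = 1 ✓, 111 mod 7 = 6 ✓.

x ≡ 111 (mod 385).


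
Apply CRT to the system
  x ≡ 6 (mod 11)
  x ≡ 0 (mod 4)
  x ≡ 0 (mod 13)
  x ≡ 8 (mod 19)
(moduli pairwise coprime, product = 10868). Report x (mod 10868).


Product of moduli M = 11 · 4 · 13 · 19 = 10868.
Merge one congruence at a time:
  Start: x ≡ 6 (mod 11).
  Combine with x ≡ 0 (mod 4); new modulus lcm = 44.
    Write x = 6 + 11·t and substitute into x ≡ 0 (mod 4): 11·t ≡ 0 − 6 = -6 (mod 4).
    Reduce coefficients mod 4: 3·t ≡ 2 (mod 4).
    The inverse of 3 mod 4 is 3 (since 3·3 = 9 = 2·4 + 1), so t ≡ 3·2 = 6 ≡ 2 (mod 4).
    Then x = 6 + 11·2 = 28, valid modulo lcm(11, 4) = 44: x ≡ 28 (mod 44).
  Combine with x ≡ 0 (mod 13); new modulus lcm = 572.
    Write x = 28 + 44·t and substitute into x ≡ 0 (mod 13): 44·t ≡ 0 − 28 = -28 (mod 13).
    Reduce coefficients mod 13: 5·t ≡ 11 (mod 13).
    The inverse of 5 mod 13 is 8 (since 5·8 = 40 = 3·13 + 1), so t ≡ 8·11 = 88 ≡ 10 (mod 13).
    Then x = 28 + 44·10 = 468, valid modulo lcm(44, 13) = 572: x ≡ 468 (mod 572).
  Combine with x ≡ 8 (mod 19); new modulus lcm = 10868.
    Write x = 468 + 572·t and substitute into x ≡ 8 (mod 19): 572·t ≡ 8 − 468 = -460 (mod 19).
    Reduce coefficients mod 19: 2·t ≡ 15 (mod 19).
    The inverse of 2 mod 19 is 10 (since 2·10 = 20 = 1·19 + 1), so t ≡ 10·15 = 150 ≡ 17 (mod 19).
    Then x = 468 + 572·17 = 10192, valid modulo lcm(572, 19) = 10868: x ≡ 10192 (mod 10868).
Verify against each original: 10192 mod 11 = 6, 10192 mod 4 = 0, 10192 mod 13 = 0, 10192 mod 19 = 8.

x ≡ 10192 (mod 10868).


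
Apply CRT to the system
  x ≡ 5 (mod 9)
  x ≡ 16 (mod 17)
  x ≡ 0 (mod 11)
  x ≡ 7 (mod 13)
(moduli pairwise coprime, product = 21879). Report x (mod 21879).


Product of moduli M = 9 · 17 · 11 · 13 = 21879.
Merge one congruence at a time:
  Start: x ≡ 5 (mod 9).
  Combine with x ≡ 16 (mod 17); new modulus lcm = 153.
    Write x = 5 + 9·t and substitute into x ≡ 16 (mod 17): 9·t ≡ 16 − 5 = 11 (mod 17).
    The inverse of 9 mod 17 is 2 (since 9·2 = 18 = 1·17 + 1), so t ≡ 2·11 = 22 ≡ 5 (mod 17).
    Then x = 5 + 9·5 = 50, valid modulo lcm(9, 17) = 153: x ≡ 50 (mod 153).
  Combine with x ≡ 0 (mod 11); new modulus lcm = 1683.
    Write x = 50 + 153·t and substitute into x ≡ 0 (mod 11): 153·t ≡ 0 − 50 = -50 (mod 11).
    Reduce coefficients mod 11: 10·t ≡ 5 (mod 11).
    The inverse of 10 mod 11 is 10 (since 10·10 = 100 = 9·11 + 1), so t ≡ 10·5 = 50 ≡ 6 (mod 11).
    Then x = 50 + 153·6 = 968, valid modulo lcm(153, 11) = 1683: x ≡ 968 (mod 1683).
  Combine with x ≡ 7 (mod 13); new modulus lcm = 21879.
    Write x = 968 + 1683·t and substitute into x ≡ 7 (mod 13): 1683·t ≡ 7 − 968 = -961 (mod 13).
    Reduce coefficients mod 13: 6·t ≡ 1 (mod 13).
    The inverse of 6 mod 13 is 11 (since 6·11 = 66 = 5·13 + 1), so t ≡ 11·1 = 11 ≡ 11 (mod 13).
    Then x = 968 + 1683·11 = 19481, valid modulo lcm(1683, 13) = 21879: x ≡ 19481 (mod 21879).
Verify against each original: 19481 mod 9 = 5, 19481 mod 17 = 16, 19481 mod 11 = 0, 19481 mod 13 = 7.

x ≡ 19481 (mod 21879).


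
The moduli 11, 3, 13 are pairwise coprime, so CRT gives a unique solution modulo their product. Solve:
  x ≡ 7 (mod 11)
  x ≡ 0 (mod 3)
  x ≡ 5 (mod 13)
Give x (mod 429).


Moduli 11, 3, 13 are pairwise coprime; by CRT there is a unique solution modulo M = 11 · 3 · 13 = 429.
Solve pairwise, accumulating the modulus:
  Start with x ≡ 7 (mod 11).
  Combine with x ≡ 0 (mod 3): since gcd(11, 3) = 1, we get a unique residue mod 33.
    Write x = 7 + 11·t and substitute into x ≡ 0 (mod 3): 11·t ≡ 0 − 7 = -7 (mod 3).
    Reduce coefficients mod 3: 2·t ≡ 2 (mod 3).
    The inverse of 2 mod 3 is 2 (since 2·2 = 4 = 1·3 + 1), so t ≡ 2·2 = 4 ≡ 1 (mod 3).
    Then x = 7 + 11·1 = 18, valid modulo lcm(11, 3) = 33: x ≡ 18 (mod 33).
  Combine with x ≡ 5 (mod 13): since gcd(33, 13) = 1, we get a unique residue mod 429.
    Write x = 18 + 33·t and substitute into x ≡ 5 (mod 13): 33·t ≡ 5 − 18 = -13 (mod 13).
    Reduce coefficients mod 13: 7·t ≡ 0 (mod 13).
    The inverse of 7 mod 13 is 2 (since 7·2 = 14 = 1·13 + 1), so t ≡ 2·0 = 0 ≡ 0 (mod 13).
    Then x = 18 + 33·0 = 18, valid modulo lcm(33, 13) = 429: x ≡ 18 (mod 429).
Verify: 18 mod 11 = 7 ✓, 18 mod 3 = 0 ✓, 18 mod 13 = 5 ✓.

x ≡ 18 (mod 429).


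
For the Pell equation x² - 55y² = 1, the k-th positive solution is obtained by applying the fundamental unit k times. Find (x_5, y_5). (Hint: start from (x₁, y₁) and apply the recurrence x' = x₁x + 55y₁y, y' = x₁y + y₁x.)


Step 1: Find the fundamental solution (x₁, y₁) of x² - 55y² = 1.
  Expand √55 as a continued fraction. a₀ = ⌊√55⌋ = 7; iterate m_{k+1} = d_k·a_k − m_k, d_{k+1} = (55 − m_{k+1}²)/d_k, a_{k+1} = ⌊(a₀ + m_{k+1})/d_{k+1}⌋ (starting m₀ = 0, d₀ = 1), with convergents p_k = a_k·p_{k-1} + p_{k-2}, q_k = a_k·q_{k-1} + q_{k-2} (p₋₁ = 1, q₋₁ = 0):
  k = 0: a₀ = 7; p₀/q₀ = 7/1; p₀² − 55·q₀² = 49 − 55 = -6.
  k = 1: m = 7, d = 6, a = ⌊(7 + 7)/6⌋ = 2; p/q = (2·7 + 1)/(2·1 + 0) = 15/2; p² − 55·q² = 225 − 220 = 5.
  k = 2: m = 5, d = 5, a = ⌊(7 + 5)/5⌋ = 2; p/q = (2·15 + 7)/(2·2 + 1) = 37/5; p² − 55·q² = 1369 − 1375 = -6.
  k = 3: m = 5, d = 6, a = ⌊(7 + 5)/6⌋ = 2; p/q = (2·37 + 15)/(2·5 + 2) = 89/12; p² − 55·q² = 7921 − 7920 = 1.
  The first convergent with p² − 55·q² = 1 gives the fundamental solution (x₁, y₁) = (89, 12).
Step 2: Apply the recurrence (x_{n+1}, y_{n+1}) = (x₁x_n + 55y₁y_n, x₁y_n + y₁x_n) repeatedly.
  From (x_1, y_1) = (89, 12): x_2 = 89·89 + 55·12·12 = 15841; y_2 = 89·12 + 12·89 = 2136.
  From (x_2, y_2) = (15841, 2136): x_3 = 89·15841 + 55·12·2136 = 2819609; y_3 = 89·2136 + 12·15841 = 380196.
  From (x_3, y_3) = (2819609, 380196): x_4 = 89·2819609 + 55·12·380196 = 501874561; y_4 = 89·380196 + 12·2819609 = 67672752.
  From (x_4, y_4) = (501874561, 67672752): x_5 = 89·501874561 + 55·12·67672752 = 89330852249; y_5 = 89·67672752 + 12·501874561 = 12045369660.
Step 3: Verify x_5² - 55·y_5² = 7980001163532668358001 - 7980001163532668358000 = 1 (should be 1). ✓

(x_1, y_1) = (89, 12); (x_5, y_5) = (89330852249, 12045369660).


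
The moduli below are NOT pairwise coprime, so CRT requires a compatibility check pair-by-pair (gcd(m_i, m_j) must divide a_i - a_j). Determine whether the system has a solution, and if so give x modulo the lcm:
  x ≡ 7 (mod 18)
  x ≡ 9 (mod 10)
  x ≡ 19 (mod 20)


Moduli 18, 10, 20 are not pairwise coprime, so CRT works modulo lcm(m_i) when all pairwise compatibility conditions hold.
Pairwise compatibility: gcd(m_i, m_j) must divide a_i - a_j for every pair.
Merge one congruence at a time:
  Start: x ≡ 7 (mod 18).
  Combine with x ≡ 9 (mod 10): gcd(18, 10) = 2; 9 - 7 = 2, which IS divisible by 2, so compatible.
    Write x = 7 + 18·t and substitute into x ≡ 9 (mod 10): 18·t ≡ 9 − 7 = 2 (mod 10).
    Divide the congruence (and modulus) by g = 2: 9·t ≡ 1 (mod 5).
    Reduce coefficients mod 5: 4·t ≡ 1 (mod 5).
    The inverse of 4 mod 5 is 4 (since 4·4 = 16 = 3·5 + 1), so t ≡ 4·1 = 4 ≡ 4 (mod 5).
    Then x = 7 + 18·4 = 79, valid modulo lcm(18, 10) = 90: x ≡ 79 (mod 90).
  Combine with x ≡ 19 (mod 20): gcd(90, 20) = 10; 19 - 79 = -60, which IS divisible by 10, so compatible.
    Write x = 79 + 90·t and substitute into x ≡ 19 (mod 20): 90·t ≡ 19 − 79 = -60 (mod 20).
    Divide the congruence (and modulus) by g = 10: 9·t ≡ -6 (mod 2).
    Reduce coefficients mod 2: 1·t ≡ 0 (mod 2).
    So t ≡ 0 (mod 2).
    Then x = 79 + 90·0 = 79, valid modulo lcm(90, 20) = 180: x ≡ 79 (mod 180).
Verify: 79 mod 18 = 7, 79 mod 10 = 9, 79 mod 20 = 19.

x ≡ 79 (mod 180).


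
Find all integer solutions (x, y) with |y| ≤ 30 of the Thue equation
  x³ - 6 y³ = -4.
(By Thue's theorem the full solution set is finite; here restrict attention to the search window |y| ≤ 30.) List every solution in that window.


The equation is x³ - 6y³ = -4. For fixed y, x³ = 6·y³ − 4, so a solution requires the RHS to be a perfect cube.
Strategy: iterate y from -30 to 30, compute RHS = 6·y³ − 4, and check whether it is a (positive or negative) perfect cube.
Check small values of y:
  y = 0: RHS = -4 is not a perfect cube.
  y = 1: RHS = 2 is not a perfect cube.
  y = -1: RHS = -10 is not a perfect cube.
  y = 2: RHS = 44 is not a perfect cube.
  y = -2: RHS = -52 is not a perfect cube.
  y = 3: RHS = 158 is not a perfect cube.
  y = -3: RHS = -166 is not a perfect cube.
Continuing the search up to |y| = 30 finds no solutions either.
No (x, y) in the scanned range satisfies the equation.

No integer solutions with |y| ≤ 30.


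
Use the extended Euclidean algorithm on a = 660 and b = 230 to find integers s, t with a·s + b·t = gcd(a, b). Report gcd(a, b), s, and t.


Euclidean algorithm on (660, 230) — divide until remainder is 0:
  660 = 2 · 230 + 200
  230 = 1 · 200 + 30
  200 = 6 · 30 + 20
  30 = 1 · 20 + 10
  20 = 2 · 10 + 0
gcd(660, 230) = 10.
Track Bezout coefficients alongside the remainders: start with r₀ = 660 = a·1 + b·0 (s = 1, t = 0) and r₁ = 230 = a·0 + b·1 (s = 0, t = 1); each new remainder r_{k+1} = r_{k-1} − q_k·r_k inherits s_{k+1} = s_{k-1} − q_k·s_k, t_{k+1} = t_{k-1} − q_k·t_k, so r_k = a·s_k + b·t_k at every step:
  q = 2: r = 200, s = 1 − 2·0 = 1, t = 0 − 2·1 = -2  (check: 660·1 + 230·(-2) = 200)
  q = 1: r = 30, s = 0 − 1·1 = -1, t = 1 − 1·(-2) = 3  (check: 660·(-1) + 230·3 = 30)
  q = 6: r = 20, s = 1 − 6·(-1) = 7, t = -2 − 6·3 = -20  (check: 660·7 + 230·(-20) = 20)
  q = 1: r = 10, s = -1 − 1·7 = -8, t = 3 − 1·(-20) = 23  (check: 660·(-8) + 230·23 = 10)
The row with r = 10 (the gcd) gives the Bezout coefficients s = -8, t = 23.
Result: 660 · (-8) + 230 · (23) = 10.

gcd(660, 230) = 10; s = -8, t = 23 (check: 660·(-8) + 230·23 = 10).


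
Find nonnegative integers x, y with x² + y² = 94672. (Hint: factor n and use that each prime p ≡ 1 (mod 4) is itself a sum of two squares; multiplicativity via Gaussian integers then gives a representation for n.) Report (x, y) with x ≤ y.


Step 1: Factor n = 94672 = 2^4 · 61 · 97.
Step 2: Check the mod-4 condition on each prime factor: 2 = 2 (special); 61 ≡ 1 (mod 4), exponent 1; 97 ≡ 1 (mod 4), exponent 1.
All primes ≡ 3 (mod 4) appear to even exponent (or don't appear), so by the two-squares theorem n IS expressible as a sum of two squares.
Step 3: Build a representation. Group n = k² · m with k = 4 and m = 61 · 97 = 5917 (a product of primes ≡ 1 (mod 4)); a representation of m scales to one of n via (k·x)² + (k·y)² = k²(x² + y²). Each prime p ≡ 1 (mod 4) is itself a sum of two squares; find a² by testing p − a² for a perfect square:
  61: 61 − 1² = 60, 61 − 2² = 57, 61 − 3² = 52, 61 − 4² = 45, 61 − 5² = 36 = 6² ⇒ 61 = 5² + 6².
  97: 97 − 1² = 96, 97 − 2² = 93, 97 − 3² = 88, 97 − 4² = 81 = 9² ⇒ 97 = 4² + 9².
  Combine using the Brahmagupta–Fibonacci identity (a² + b²)(c² + d²) = (ac − bd)² + (ad + bc)² = (ac + bd)² + (ad − bc)²:
  61 · 97 = 5917: from (5² + 6²)(4² + 9²), take (5·4 − 6·9, 5·9 + 6·4) = (20 − 54, 45 + 24) = (-34, 69); dropping signs (only squares matter) gives (34, 69); check 34² + 69² = 1156 + 4761 = 5917 ✓.
  Scale by k = 4: (4·34, 4·69) = (136, 276).
Step 4: Order so x ≤ y and verify: 136² + 276² = 18496 + 76176 = 94672 = n. ✓

n = 94672 = 136² + 276² (one valid representation with x ≤ y).


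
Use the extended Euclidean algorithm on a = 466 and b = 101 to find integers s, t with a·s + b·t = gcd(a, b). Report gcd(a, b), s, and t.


Euclidean algorithm on (466, 101) — divide until remainder is 0:
  466 = 4 · 101 + 62
  101 = 1 · 62 + 39
  62 = 1 · 39 + 23
  39 = 1 · 23 + 16
  23 = 1 · 16 + 7
  16 = 2 · 7 + 2
  7 = 3 · 2 + 1
  2 = 2 · 1 + 0
gcd(466, 101) = 1.
Track Bezout coefficients alongside the remainders: start with r₀ = 466 = a·1 + b·0 (s = 1, t = 0) and r₁ = 101 = a·0 + b·1 (s = 0, t = 1); each new remainder r_{k+1} = r_{k-1} − q_k·r_k inherits s_{k+1} = s_{k-1} − q_k·s_k, t_{k+1} = t_{k-1} − q_k·t_k, so r_k = a·s_k + b·t_k at every step:
  q = 4: r = 62, s = 1 − 4·0 = 1, t = 0 − 4·1 = -4  (check: 466·1 + 101·(-4) = 62)
  q = 1: r = 39, s = 0 − 1·1 = -1, t = 1 − 1·(-4) = 5  (check: 466·(-1) + 101·5 = 39)
  q = 1: r = 23, s = 1 − 1·(-1) = 2, t = -4 − 1·5 = -9  (check: 466·2 + 101·(-9) = 23)
  q = 1: r = 16, s = -1 − 1·2 = -3, t = 5 − 1·(-9) = 14  (check: 466·(-3) + 101·14 = 16)
  q = 1: r = 7, s = 2 − 1·(-3) = 5, t = -9 − 1·14 = -23  (check: 466·5 + 101·(-23) = 7)
  q = 2: r = 2, s = -3 − 2·5 = -13, t = 14 − 2·(-23) = 60  (check: 466·(-13) + 101·60 = 2)
  q = 3: r = 1, s = 5 − 3·(-13) = 44, t = -23 − 3·60 = -203  (check: 466·44 + 101·(-203) = 1)
The row with r = 1 (the gcd) gives the Bezout coefficients s = 44, t = -203.
Result: 466 · (44) + 101 · (-203) = 1.

gcd(466, 101) = 1; s = 44, t = -203 (check: 466·44 + 101·(-203) = 1).


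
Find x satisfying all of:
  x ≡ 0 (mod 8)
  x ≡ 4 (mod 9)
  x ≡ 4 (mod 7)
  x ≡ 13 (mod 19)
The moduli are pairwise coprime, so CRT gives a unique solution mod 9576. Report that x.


Product of moduli M = 8 · 9 · 7 · 19 = 9576.
Merge one congruence at a time:
  Start: x ≡ 0 (mod 8).
  Combine with x ≡ 4 (mod 9); new modulus lcm = 72.
    Write x = 0 + 8·t and substitute into x ≡ 4 (mod 9): 8·t ≡ 4 − 0 = 4 (mod 9).
    The inverse of 8 mod 9 is 8 (since 8·8 = 64 = 7·9 + 1), so t ≡ 8·4 = 32 ≡ 5 (mod 9).
    Then x = 0 + 8·5 = 40, valid modulo lcm(8, 9) = 72: x ≡ 40 (mod 72).
  Combine with x ≡ 4 (mod 7); new modulus lcm = 504.
    Write x = 40 + 72·t and substitute into x ≡ 4 (mod 7): 72·t ≡ 4 − 40 = -36 (mod 7).
    Reduce coefficients mod 7: 2·t ≡ 6 (mod 7).
    The inverse of 2 mod 7 is 4 (since 2·4 = 8 = 1·7 + 1), so t ≡ 4·6 = 24 ≡ 3 (mod 7).
    Then x = 40 + 72·3 = 256, valid modulo lcm(72, 7) = 504: x ≡ 256 (mod 504).
  Combine with x ≡ 13 (mod 19); new modulus lcm = 9576.
    Write x = 256 + 504·t and substitute into x ≡ 13 (mod 19): 504·t ≡ 13 − 256 = -243 (mod 19).
    Reduce coefficients mod 19: 10·t ≡ 4 (mod 19).
    The inverse of 10 mod 19 is 2 (since 10·2 = 20 = 1·19 + 1), so t ≡ 2·4 = 8 ≡ 8 (mod 19).
    Then x = 256 + 504·8 = 4288, valid modulo lcm(504, 19) = 9576: x ≡ 4288 (mod 9576).
Verify against each original: 4288 mod 8 = 0, 4288 mod 9 = 4, 4288 mod 7 = 4, 4288 mod 19 = 13.

x ≡ 4288 (mod 9576).


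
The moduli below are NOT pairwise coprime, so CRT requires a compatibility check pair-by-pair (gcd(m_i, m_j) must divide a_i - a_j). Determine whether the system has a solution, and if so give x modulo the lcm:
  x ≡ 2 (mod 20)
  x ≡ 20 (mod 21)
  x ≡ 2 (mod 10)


Moduli 20, 21, 10 are not pairwise coprime, so CRT works modulo lcm(m_i) when all pairwise compatibility conditions hold.
Pairwise compatibility: gcd(m_i, m_j) must divide a_i - a_j for every pair.
Merge one congruence at a time:
  Start: x ≡ 2 (mod 20).
  Combine with x ≡ 20 (mod 21): gcd(20, 21) = 1; 20 - 2 = 18, which IS divisible by 1, so compatible.
    Write x = 2 + 20·t and substitute into x ≡ 20 (mod 21): 20·t ≡ 20 − 2 = 18 (mod 21).
    The inverse of 20 mod 21 is 20 (since 20·20 = 400 = 19·21 + 1), so t ≡ 20·18 = 360 ≡ 3 (mod 21).
    Then x = 2 + 20·3 = 62, valid modulo lcm(20, 21) = 420: x ≡ 62 (mod 420).
  Combine with x ≡ 2 (mod 10): gcd(420, 10) = 10; 2 - 62 = -60, which IS divisible by 10, so compatible.
    Write x = 62 + 420·t and substitute into x ≡ 2 (mod 10): 420·t ≡ 2 − 62 = -60 (mod 10).
    Divide the congruence (and modulus) by g = 10: 42·t ≡ -6 (mod 1).
    Modulo 1 every t works; take t = 0.
    Then x = 62 + 420·0 = 62, valid modulo lcm(420, 10) = 420: x ≡ 62 (mod 420).
Verify: 62 mod 20 = 2, 62 mod 21 = 20, 62 mod 10 = 2.

x ≡ 62 (mod 420).


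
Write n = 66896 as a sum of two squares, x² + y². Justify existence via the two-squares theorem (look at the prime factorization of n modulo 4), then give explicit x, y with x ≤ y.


Step 1: Factor n = 66896 = 2^4 · 37 · 113.
Step 2: Check the mod-4 condition on each prime factor: 2 = 2 (special); 37 ≡ 1 (mod 4), exponent 1; 113 ≡ 1 (mod 4), exponent 1.
All primes ≡ 3 (mod 4) appear to even exponent (or don't appear), so by the two-squares theorem n IS expressible as a sum of two squares.
Step 3: Build a representation. Group n = k² · m with k = 4 and m = 37 · 113 = 4181 (a product of primes ≡ 1 (mod 4)); a representation of m scales to one of n via (k·x)² + (k·y)² = k²(x² + y²). Each prime p ≡ 1 (mod 4) is itself a sum of two squares; find a² by testing p − a² for a perfect square:
  37: 37 − 1² = 36 = 6² ⇒ 37 = 1² + 6².
  113: 113 − 1² = 112, 113 − 2² = 109, 113 − 3² = 104, 113 − 4² = 97, 113 − 5² = 88, 113 − 6² = 77, 113 − 7² = 64 = 8² ⇒ 113 = 7² + 8².
  Combine using the Brahmagupta–Fibonacci identity (a² + b²)(c² + d²) = (ac − bd)² + (ad + bc)² = (ac + bd)² + (ad − bc)²:
  37 · 113 = 4181: from (1² + 6²)(7² + 8²), take (1·7 − 6·8, 1·8 + 6·7) = (7 − 48, 8 + 42) = (-41, 50); dropping signs (only squares matter) gives (41, 50); check 41² + 50² = 1681 + 2500 = 4181 ✓.
  Scale by k = 4: (4·41, 4·50) = (164, 200).
Step 4: Order so x ≤ y and verify: 164² + 200² = 26896 + 40000 = 66896 = n. ✓

n = 66896 = 164² + 200² (one valid representation with x ≤ y).


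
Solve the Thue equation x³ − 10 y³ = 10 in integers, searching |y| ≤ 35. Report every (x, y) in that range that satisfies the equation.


The equation is x³ - 10y³ = 10. For fixed y, x³ = 10·y³ + 10, so a solution requires the RHS to be a perfect cube.
Strategy: iterate y from -35 to 35, compute RHS = 10·y³ + 10, and check whether it is a (positive or negative) perfect cube.
Check small values of y:
  y = 0: RHS = 10 is not a perfect cube.
  y = 1: RHS = 20 is not a perfect cube.
  y = -1: RHS = 0 = (0)³ ⇒ x = 0 works.
  y = 2: RHS = 90 is not a perfect cube.
  y = -2: RHS = -70 is not a perfect cube.
  y = 3: RHS = 280 is not a perfect cube.
  y = -3: RHS = -260 is not a perfect cube.
Continuing the search up to |y| = 35 finds no further solutions beyond those listed.
Collected solutions: (0, -1).

Solutions (with |y| ≤ 35): (0, -1).


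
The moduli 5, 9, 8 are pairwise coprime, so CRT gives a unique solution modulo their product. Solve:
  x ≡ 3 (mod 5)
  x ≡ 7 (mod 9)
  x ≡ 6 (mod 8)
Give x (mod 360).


Moduli 5, 9, 8 are pairwise coprime; by CRT there is a unique solution modulo M = 5 · 9 · 8 = 360.
Solve pairwise, accumulating the modulus:
  Start with x ≡ 3 (mod 5).
  Combine with x ≡ 7 (mod 9): since gcd(5, 9) = 1, we get a unique residue mod 45.
    Write x = 3 + 5·t and substitute into x ≡ 7 (mod 9): 5·t ≡ 7 − 3 = 4 (mod 9).
    The inverse of 5 mod 9 is 2 (since 5·2 = 10 = 1·9 + 1), so t ≡ 2·4 = 8 ≡ 8 (mod 9).
    Then x = 3 + 5·8 = 43, valid modulo lcm(5, 9) = 45: x ≡ 43 (mod 45).
  Combine with x ≡ 6 (mod 8): since gcd(45, 8) = 1, we get a unique residue mod 360.
    Write x = 43 + 45·t and substitute into x ≡ 6 (mod 8): 45·t ≡ 6 − 43 = -37 (mod 8).
    Reduce coefficients mod 8: 5·t ≡ 3 (mod 8).
    The inverse of 5 mod 8 is 5 (since 5·5 = 25 = 3·8 + 1), so t ≡ 5·3 = 15 ≡ 7 (mod 8).
    Then x = 43 + 45·7 = 358, valid modulo lcm(45, 8) = 360: x ≡ 358 (mod 360).
Verify: 358 mod 5 = 3 ✓, 358 mod 9 = 7 ✓, 358 mod 8 = 6 ✓.

x ≡ 358 (mod 360).


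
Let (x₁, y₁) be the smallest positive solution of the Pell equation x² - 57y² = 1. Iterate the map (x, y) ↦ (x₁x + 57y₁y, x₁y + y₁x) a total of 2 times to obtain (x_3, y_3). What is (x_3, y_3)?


Step 1: Find the fundamental solution (x₁, y₁) of x² - 57y² = 1.
  Expand √57 as a continued fraction. a₀ = ⌊√57⌋ = 7; iterate m_{k+1} = d_k·a_k − m_k, d_{k+1} = (57 − m_{k+1}²)/d_k, a_{k+1} = ⌊(a₀ + m_{k+1})/d_{k+1}⌋ (starting m₀ = 0, d₀ = 1), with convergents p_k = a_k·p_{k-1} + p_{k-2}, q_k = a_k·q_{k-1} + q_{k-2} (p₋₁ = 1, q₋₁ = 0):
  k = 0: a₀ = 7; p₀/q₀ = 7/1; p₀² − 57·q₀² = 49 − 57 = -8.
  k = 1: m = 7, d = 8, a = ⌊(7 + 7)/8⌋ = 1; p/q = (1·7 + 1)/(1·1 + 0) = 8/1; p² − 57·q² = 64 − 57 = 7.
  k = 2: m = 1, d = 7, a = ⌊(7 + 1)/7⌋ = 1; p/q = (1·8 + 7)/(1·1 + 1) = 15/2; p² − 57·q² = 225 − 228 = -3.
  k = 3: m = 6, d = 3, a = ⌊(7 + 6)/3⌋ = 4; p/q = (4·15 + 8)/(4·2 + 1) = 68/9; p² − 57·q² = 4624 − 4617 = 7.
  k = 4: m = 6, d = 7, a = ⌊(7 + 6)/7⌋ = 1; p/q = (1·68 + 15)/(1·9 + 2) = 83/11; p² − 57·q² = 6889 − 6897 = -8.
  k = 5: m = 1, d = 8, a = ⌊(7 + 1)/8⌋ = 1; p/q = (1·83 + 68)/(1·11 + 9) = 151/20; p² − 57·q² = 22801 − 22800 = 1.
  The first convergent with p² − 57·q² = 1 gives the fundamental solution (x₁, y₁) = (151, 20).
Step 2: Apply the recurrence (x_{n+1}, y_{n+1}) = (x₁x_n + 57y₁y_n, x₁y_n + y₁x_n) repeatedly.
  From (x_1, y_1) = (151, 20): x_2 = 151·151 + 57·20·20 = 45601; y_2 = 151·20 + 20·151 = 6040.
  From (x_2, y_2) = (45601, 6040): x_3 = 151·45601 + 57·20·6040 = 13771351; y_3 = 151·6040 + 20·45601 = 1824060.
Step 3: Verify x_3² - 57·y_3² = 189650108365201 - 189650108365200 = 1 (should be 1). ✓

(x_1, y_1) = (151, 20); (x_3, y_3) = (13771351, 1824060).


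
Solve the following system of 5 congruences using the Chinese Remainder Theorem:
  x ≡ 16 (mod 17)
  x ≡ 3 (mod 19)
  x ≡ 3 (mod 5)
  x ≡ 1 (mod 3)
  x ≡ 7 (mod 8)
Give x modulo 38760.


Product of moduli M = 17 · 19 · 5 · 3 · 8 = 38760.
Merge one congruence at a time:
  Start: x ≡ 16 (mod 17).
  Combine with x ≡ 3 (mod 19); new modulus lcm = 323.
    Write x = 16 + 17·t and substitute into x ≡ 3 (mod 19): 17·t ≡ 3 − 16 = -13 (mod 19).
    Reduce coefficients mod 19: 17·t ≡ 6 (mod 19).
    The inverse of 17 mod 19 is 9 (since 17·9 = 153 = 8·19 + 1), so t ≡ 9·6 = 54 ≡ 16 (mod 19).
    Then x = 16 + 17·16 = 288, valid modulo lcm(17, 19) = 323: x ≡ 288 (mod 323).
  Combine with x ≡ 3 (mod 5); new modulus lcm = 1615.
    Write x = 288 + 323·t and substitute into x ≡ 3 (mod 5): 323·t ≡ 3 − 288 = -285 (mod 5).
    Reduce coefficients mod 5: 3·t ≡ 0 (mod 5).
    The inverse of 3 mod 5 is 2 (since 3·2 = 6 = 1·5 + 1), so t ≡ 2·0 = 0 ≡ 0 (mod 5).
    Then x = 288 + 323·0 = 288, valid modulo lcm(323, 5) = 1615: x ≡ 288 (mod 1615).
  Combine with x ≡ 1 (mod 3); new modulus lcm = 4845.
    Write x = 288 + 1615·t and substitute into x ≡ 1 (mod 3): 1615·t ≡ 1 − 288 = -287 (mod 3).
    Reduce coefficients mod 3: 1·t ≡ 1 (mod 3).
    So t ≡ 1 (mod 3).
    Then x = 288 + 1615·1 = 1903, valid modulo lcm(1615, 3) = 4845: x ≡ 1903 (mod 4845).
  Combine with x ≡ 7 (mod 8); new modulus lcm = 38760.
    Write x = 1903 + 4845·t and substitute into x ≡ 7 (mod 8): 4845·t ≡ 7 − 1903 = -1896 (mod 8).
    Reduce coefficients mod 8: 5·t ≡ 0 (mod 8).
    The inverse of 5 mod 8 is 5 (since 5·5 = 25 = 3·8 + 1), so t ≡ 5·0 = 0 ≡ 0 (mod 8).
    Then x = 1903 + 4845·0 = 1903, valid modulo lcm(4845, 8) = 38760: x ≡ 1903 (mod 38760).
Verify against each original: 1903 mod 17 = 16, 1903 mod 19 = 3, 1903 mod 5 = 3, 1903 mod 3 = 1, 1903 mod 8 = 7.

x ≡ 1903 (mod 38760).


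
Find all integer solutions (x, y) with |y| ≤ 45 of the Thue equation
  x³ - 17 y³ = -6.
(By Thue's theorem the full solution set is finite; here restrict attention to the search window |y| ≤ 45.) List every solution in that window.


The equation is x³ - 17y³ = -6. For fixed y, x³ = 17·y³ − 6, so a solution requires the RHS to be a perfect cube.
Strategy: iterate y from -45 to 45, compute RHS = 17·y³ − 6, and check whether it is a (positive or negative) perfect cube.
Check small values of y:
  y = 0: RHS = -6 is not a perfect cube.
  y = 1: RHS = 11 is not a perfect cube.
  y = -1: RHS = -23 is not a perfect cube.
  y = 2: RHS = 130 is not a perfect cube.
  y = -2: RHS = -142 is not a perfect cube.
  y = 3: RHS = 453 is not a perfect cube.
  y = -3: RHS = -465 is not a perfect cube.
Continuing the search up to |y| = 45 finds no solutions either.
No (x, y) in the scanned range satisfies the equation.

No integer solutions with |y| ≤ 45.


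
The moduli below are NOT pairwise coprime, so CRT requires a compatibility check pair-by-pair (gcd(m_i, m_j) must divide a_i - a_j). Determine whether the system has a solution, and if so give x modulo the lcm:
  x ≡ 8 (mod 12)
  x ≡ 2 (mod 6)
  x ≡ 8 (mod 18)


Moduli 12, 6, 18 are not pairwise coprime, so CRT works modulo lcm(m_i) when all pairwise compatibility conditions hold.
Pairwise compatibility: gcd(m_i, m_j) must divide a_i - a_j for every pair.
Merge one congruence at a time:
  Start: x ≡ 8 (mod 12).
  Combine with x ≡ 2 (mod 6): gcd(12, 6) = 6; 2 - 8 = -6, which IS divisible by 6, so compatible.
    Write x = 8 + 12·t and substitute into x ≡ 2 (mod 6): 12·t ≡ 2 − 8 = -6 (mod 6).
    Divide the congruence (and modulus) by g = 6: 2·t ≡ -1 (mod 1).
    Modulo 1 every t works; take t = 0.
    Then x = 8 + 12·0 = 8, valid modulo lcm(12, 6) = 12: x ≡ 8 (mod 12).
  Combine with x ≡ 8 (mod 18): gcd(12, 18) = 6; 8 - 8 = 0, which IS divisible by 6, so compatible.
    Write x = 8 + 12·t and substitute into x ≡ 8 (mod 18): 12·t ≡ 8 − 8 = 0 (mod 18).
    Divide the congruence (and modulus) by g = 6: 2·t ≡ 0 (mod 3).
    The inverse of 2 mod 3 is 2 (since 2·2 = 4 = 1·3 + 1), so t ≡ 2·0 = 0 ≡ 0 (mod 3).
    Then x = 8 + 12·0 = 8, valid modulo lcm(12, 18) = 36: x ≡ 8 (mod 36).
Verify: 8 mod 12 = 8, 8 mod 6 = 2, 8 mod 18 = 8.

x ≡ 8 (mod 36).


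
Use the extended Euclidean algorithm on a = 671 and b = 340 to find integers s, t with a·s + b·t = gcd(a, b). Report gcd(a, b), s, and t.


Euclidean algorithm on (671, 340) — divide until remainder is 0:
  671 = 1 · 340 + 331
  340 = 1 · 331 + 9
  331 = 36 · 9 + 7
  9 = 1 · 7 + 2
  7 = 3 · 2 + 1
  2 = 2 · 1 + 0
gcd(671, 340) = 1.
Track Bezout coefficients alongside the remainders: start with r₀ = 671 = a·1 + b·0 (s = 1, t = 0) and r₁ = 340 = a·0 + b·1 (s = 0, t = 1); each new remainder r_{k+1} = r_{k-1} − q_k·r_k inherits s_{k+1} = s_{k-1} − q_k·s_k, t_{k+1} = t_{k-1} − q_k·t_k, so r_k = a·s_k + b·t_k at every step:
  q = 1: r = 331, s = 1 − 1·0 = 1, t = 0 − 1·1 = -1  (check: 671·1 + 340·(-1) = 331)
  q = 1: r = 9, s = 0 − 1·1 = -1, t = 1 − 1·(-1) = 2  (check: 671·(-1) + 340·2 = 9)
  q = 36: r = 7, s = 1 − 36·(-1) = 37, t = -1 − 36·2 = -73  (check: 671·37 + 340·(-73) = 7)
  q = 1: r = 2, s = -1 − 1·37 = -38, t = 2 − 1·(-73) = 75  (check: 671·(-38) + 340·75 = 2)
  q = 3: r = 1, s = 37 − 3·(-38) = 151, t = -73 − 3·75 = -298  (check: 671·151 + 340·(-298) = 1)
The row with r = 1 (the gcd) gives the Bezout coefficients s = 151, t = -298.
Result: 671 · (151) + 340 · (-298) = 1.

gcd(671, 340) = 1; s = 151, t = -298 (check: 671·151 + 340·(-298) = 1).


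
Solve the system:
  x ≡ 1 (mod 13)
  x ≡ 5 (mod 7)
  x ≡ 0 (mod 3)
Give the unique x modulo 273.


Moduli 13, 7, 3 are pairwise coprime; by CRT there is a unique solution modulo M = 13 · 7 · 3 = 273.
Solve pairwise, accumulating the modulus:
  Start with x ≡ 1 (mod 13).
  Combine with x ≡ 5 (mod 7): since gcd(13, 7) = 1, we get a unique residue mod 91.
    Write x = 1 + 13·t and substitute into x ≡ 5 (mod 7): 13·t ≡ 5 − 1 = 4 (mod 7).
    Reduce coefficients mod 7: 6·t ≡ 4 (mod 7).
    The inverse of 6 mod 7 is 6 (since 6·6 = 36 = 5·7 + 1), so t ≡ 6·4 = 24 ≡ 3 (mod 7).
    Then x = 1 + 13·3 = 40, valid modulo lcm(13, 7) = 91: x ≡ 40 (mod 91).
  Combine with x ≡ 0 (mod 3): since gcd(91, 3) = 1, we get a unique residue mod 273.
    Write x = 40 + 91·t and substitute into x ≡ 0 (mod 3): 91·t ≡ 0 − 40 = -40 (mod 3).
    Reduce coefficients mod 3: 1·t ≡ 2 (mod 3).
    So t ≡ 2 (mod 3).
    Then x = 40 + 91·2 = 222, valid modulo lcm(91, 3) = 273: x ≡ 222 (mod 273).
Verify: 222 mod 13 = 1 ✓, 222 mod 7 = 5 ✓, 222 mod 3 = 0 ✓.

x ≡ 222 (mod 273).


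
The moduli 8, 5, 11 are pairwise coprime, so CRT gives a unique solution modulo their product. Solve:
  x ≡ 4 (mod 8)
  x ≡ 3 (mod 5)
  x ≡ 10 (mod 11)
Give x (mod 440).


Moduli 8, 5, 11 are pairwise coprime; by CRT there is a unique solution modulo M = 8 · 5 · 11 = 440.
Solve pairwise, accumulating the modulus:
  Start with x ≡ 4 (mod 8).
  Combine with x ≡ 3 (mod 5): since gcd(8, 5) = 1, we get a unique residue mod 40.
    Write x = 4 + 8·t and substitute into x ≡ 3 (mod 5): 8·t ≡ 3 − 4 = -1 (mod 5).
    Reduce coefficients mod 5: 3·t ≡ 4 (mod 5).
    The inverse of 3 mod 5 is 2 (since 3·2 = 6 = 1·5 + 1), so t ≡ 2·4 = 8 ≡ 3 (mod 5).
    Then x = 4 + 8·3 = 28, valid modulo lcm(8, 5) = 40: x ≡ 28 (mod 40).
  Combine with x ≡ 10 (mod 11): since gcd(40, 11) = 1, we get a unique residue mod 440.
    Write x = 28 + 40·t and substitute into x ≡ 10 (mod 11): 40·t ≡ 10 − 28 = -18 (mod 11).
    Reduce coefficients mod 11: 7·t ≡ 4 (mod 11).
    The inverse of 7 mod 11 is 8 (since 7·8 = 56 = 5·11 + 1), so t ≡ 8·4 = 32 ≡ 10 (mod 11).
    Then x = 28 + 40·10 = 428, valid modulo lcm(40, 11) = 440: x ≡ 428 (mod 440).
Verify: 428 mod 8 = 4 ✓, 428 mod 5 = 3 ✓, 428 mod 11 = 10 ✓.

x ≡ 428 (mod 440).
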